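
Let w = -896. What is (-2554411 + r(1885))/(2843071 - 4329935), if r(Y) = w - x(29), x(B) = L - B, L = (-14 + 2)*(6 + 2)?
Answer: 1277591/743432 ≈ 1.7185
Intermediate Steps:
L = -96 (L = -12*8 = -96)
x(B) = -96 - B
r(Y) = -771 (r(Y) = -896 - (-96 - 1*29) = -896 - (-96 - 29) = -896 - 1*(-125) = -896 + 125 = -771)
(-2554411 + r(1885))/(2843071 - 4329935) = (-2554411 - 771)/(2843071 - 4329935) = -2555182/(-1486864) = -2555182*(-1/1486864) = 1277591/743432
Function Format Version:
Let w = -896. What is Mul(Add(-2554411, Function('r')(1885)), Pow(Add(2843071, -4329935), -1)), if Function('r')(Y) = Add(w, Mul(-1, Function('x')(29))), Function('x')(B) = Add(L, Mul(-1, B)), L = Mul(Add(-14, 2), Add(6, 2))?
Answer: Rational(1277591, 743432) ≈ 1.7185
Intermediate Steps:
L = -96 (L = Mul(-12, 8) = -96)
Function('x')(B) = Add(-96, Mul(-1, B))
Function('r')(Y) = -771 (Function('r')(Y) = Add(-896, Mul(-1, Add(-96, Mul(-1, 29)))) = Add(-896, Mul(-1, Add(-96, -29))) = Add(-896, Mul(-1, -125)) = Add(-896, 125) = -771)
Mul(Add(-2554411, Function('r')(1885)), Pow(Add(2843071, -4329935), -1)) = Mul(Add(-2554411, -771), Pow(Add(2843071, -4329935), -1)) = Mul(-2555182, Pow(-1486864, -1)) = Mul(-2555182, Rational(-1, 1486864)) = Rational(1277591, 743432)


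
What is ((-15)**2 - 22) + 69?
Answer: 272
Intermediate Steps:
((-15)**2 - 22) + 69 = (225 - 22) + 69 = 203 + 69 = 272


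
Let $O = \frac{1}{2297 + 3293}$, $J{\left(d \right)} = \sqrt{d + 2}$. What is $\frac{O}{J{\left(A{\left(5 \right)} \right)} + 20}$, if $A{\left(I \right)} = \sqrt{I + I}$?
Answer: $\frac{1}{5590 \left(20 + \sqrt{2 + \sqrt{10}}\right)} \approx 8.0321 \cdot 10^{-6}$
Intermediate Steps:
$A{\left(I \right)} = \sqrt{2} \sqrt{I}$ ($A{\left(I \right)} = \sqrt{2 I} = \sqrt{2} \sqrt{I}$)
$J{\left(d \right)} = \sqrt{2 + d}$
$O = \frac{1}{5590} \approx 0.00017889$
$\frac{O}{J{\left(A{\left(5 \right)} \right)} + 20} = \frac{1}{5590 \left(\sqrt{2 + \sqrt{2} \sqrt{5}} + 20\right)} = \frac{1}{5590 \left(\sqrt{2 + \sqrt{10}} + 20\right)} = \frac{1}{5590 \left(20 + \sqrt{2 + \sqrt{10}}\right)}$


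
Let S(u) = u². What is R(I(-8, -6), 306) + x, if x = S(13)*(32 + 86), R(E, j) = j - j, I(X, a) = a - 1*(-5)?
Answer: 19942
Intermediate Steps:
I(X, a) = 5 + a (I(X, a) = a + 5 = 5 + a)
R(E, j) = 0
x = 19942 (x = 13²*(32 + 86) = 169*118 = 19942)
R(I(-8, -6), 306) + x = 0 + 19942 = 19942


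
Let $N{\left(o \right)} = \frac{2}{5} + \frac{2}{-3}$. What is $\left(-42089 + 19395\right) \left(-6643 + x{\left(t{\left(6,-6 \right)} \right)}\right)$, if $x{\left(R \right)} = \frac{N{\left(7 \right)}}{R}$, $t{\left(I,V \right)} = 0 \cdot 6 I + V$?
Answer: $\frac{6783985502}{45} \approx 1.5076 \cdot 10^{8}$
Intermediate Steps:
$N{\left(o \right)} = - \frac{4}{15}$ ($N{\left(o \right)} = 2 \cdot \frac{1}{5} + 2 \left(- \frac{1}{3}\right) = \frac{2}{5} - \frac{2}{3} = - \frac{4}{15}$)
$t{\left(I,V \right)} = V$ ($t{\left(I,V \right)} = 0 I + V = 0 + V = V$)
$x{\left(R \right)} = - \frac{4}{15 R}$
$\left(-42089 + 19395\right) \left(-6643 + x{\left(t{\left(6,-6 \right)} \right)}\right) = \left(-42089 + 19395\right) \left(-6643 - \frac{4}{15 \left(-6\right)}\right) = - 22694 \left(-6643 - - \frac{2}{45}\right) = - 22694 \left(-6643 + \frac{2}{45}\right) = \left(-22694\right) \left(- \frac{298933}{45}\right) = \frac{6783985502}{45}$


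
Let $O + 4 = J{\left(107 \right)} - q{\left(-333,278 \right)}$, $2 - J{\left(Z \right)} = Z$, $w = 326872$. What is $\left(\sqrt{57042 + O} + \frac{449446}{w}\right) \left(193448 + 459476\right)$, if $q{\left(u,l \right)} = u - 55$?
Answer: $\frac{36681760013}{40859} + 1958772 \sqrt{6369} \approx 1.5722 \cdot 10^{8}$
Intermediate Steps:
$J{\left(Z \right)} = 2 - Z$
$q{\left(u,l \right)} = -55 + u$
$O = 279$ ($O = -4 + \left(\left(2 - 107\right) - \left(-55 - 333\right)\right) = -4 + \left(\left(2 - 107\right) - -388\right) = -4 + \left(-105 + 388\right) = -4 + 283 = 279$)
$\left(\sqrt{57042 + O} + \frac{449446}{w}\right) \left(193448 + 459476\right) = \left(\sqrt{57042 + 279} + \frac{449446}{326872}\right) \left(193448 + 459476\right) = \left(\sqrt{57321} + 449446 \cdot \frac{1}{326872}\right) 652924 = \left(3 \sqrt{6369} + \frac{224723}{163436}\right) 652924 = \left(\frac{224723}{163436} + 3 \sqrt{6369}\right) 652924 = \frac{36681760013}{40859} + 1958772 \sqrt{6369}$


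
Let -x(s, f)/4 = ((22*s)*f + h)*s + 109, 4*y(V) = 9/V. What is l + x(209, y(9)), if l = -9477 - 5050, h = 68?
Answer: -1032793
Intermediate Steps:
y(V) = 9/(4*V) (y(V) = (9/V)/4 = 9/(4*V))
x(s, f) = -436 - 4*s*(68 + 22*f*s) (x(s, f) = -4*(((22*s)*f + 68)*s + 109) = -4*((22*f*s + 68)*s + 109) = -4*((68 + 22*f*s)*s + 109) = -4*(s*(68 + 22*f*s) + 109) = -4*(109 + s*(68 + 22*f*s)) = -436 - 4*s*(68 + 22*f*s))
l = -14527
l + x(209, y(9)) = -14527 + (-436 - 272*209 - 88*(9/4)/9*209²) = -14527 + (-436 - 56848 - 88*(9/4)*(⅑)*43681) = -14527 + (-436 - 56848 - 88*¼*43681) = -14527 + (-436 - 56848 - 960982) = -14527 - 1018266 = -1032793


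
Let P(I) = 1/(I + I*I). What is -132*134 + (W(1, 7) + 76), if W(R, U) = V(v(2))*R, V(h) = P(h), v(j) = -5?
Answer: -352239/20 ≈ -17612.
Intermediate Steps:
P(I) = 1/(I + I²)
V(h) = 1/(h*(1 + h))
W(R, U) = R/20 (W(R, U) = (1/((-5)*(1 - 5)))*R = (-⅕/(-4))*R = (-⅕*(-¼))*R = R/20)
-132*134 + (W(1, 7) + 76) = -132*134 + ((1/20)*1 + 76) = -17688 + (1/20 + 76) = -17688 + 1521/20 = -352239/20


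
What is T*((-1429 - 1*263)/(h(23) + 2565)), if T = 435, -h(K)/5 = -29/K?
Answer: -846423/2957 ≈ -286.24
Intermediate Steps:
h(K) = 145/K (h(K) = -(-145)/K = 145/K)
T*((-1429 - 1*263)/(h(23) + 2565)) = 435*((-1429 - 1*263)/(145/23 + 2565)) = 435*((-1429 - 263)/(145*(1/23) + 2565)) = 435*(-1692/(145/23 + 2565)) = 435*(-1692/59140/23) = 435*(-1692*23/59140) = 435*(-9729/14785) = -846423/2957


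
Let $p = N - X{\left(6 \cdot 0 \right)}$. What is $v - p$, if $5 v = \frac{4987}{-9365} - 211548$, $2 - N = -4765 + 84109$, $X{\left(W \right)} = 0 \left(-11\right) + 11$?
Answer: $\frac{1734552218}{46825} \approx 37043.0$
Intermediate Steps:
$X{\left(W \right)} = 11$ ($X{\left(W \right)} = 0 + 11 = 11$)
$N = -79342$ ($N = 2 - \left(-4765 + 84109\right) = 2 - 79344 = -79342$)
$p = -79353$ ($p = -79342 - 11 = -79353$)
$v = - \frac{1981152007}{46825}$ ($v = \frac{\frac{4987}{-9365} - 211548}{5} = \frac{4987 \left(- \frac{1}{9365}\right) - 211548}{5} = \frac{- \frac{4987}{9365} - 211548}{5} = \frac{1}{5} \left(- \frac{1981152007}{9365}\right) = - \frac{1981152007}{46825} \approx -42310.0$)
$v - p = - \frac{1981152007}{46825} - -79353 = - \frac{1981152007}{46825} + 79353 = \frac{1734552218}{46825}$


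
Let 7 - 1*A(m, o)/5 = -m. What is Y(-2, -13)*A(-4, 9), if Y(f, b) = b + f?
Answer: -225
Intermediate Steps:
A(m, o) = 35 + 5*m (A(m, o) = 35 - (-5)*m = 35 + 5*m)
Y(-2, -13)*A(-4, 9) = (-13 - 2)*(35 + 5*(-4)) = -15*(35 - 20) = -15*15 = -225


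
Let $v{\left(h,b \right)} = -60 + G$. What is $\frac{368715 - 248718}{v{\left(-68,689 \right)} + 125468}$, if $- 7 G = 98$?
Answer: $\frac{39999}{41798} \approx 0.95696$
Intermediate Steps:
$G = -14$ ($G = \left(- \frac{1}{7}\right) 98 = -14$)
$v{\left(h,b \right)} = -74$ ($v{\left(h,b \right)} = -60 - 14 = -74$)
$\frac{368715 - 248718}{v{\left(-68,689 \right)} + 125468} = \frac{368715 - 248718}{-74 + 125468} = \frac{119997}{125394} = 119997 \cdot \frac{1}{125394} = \frac{39999}{41798}$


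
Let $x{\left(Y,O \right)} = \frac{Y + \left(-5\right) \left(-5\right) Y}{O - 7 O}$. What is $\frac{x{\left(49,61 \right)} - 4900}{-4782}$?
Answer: $\frac{897337}{875106} \approx 1.0254$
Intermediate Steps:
$x{\left(Y,O \right)} = - \frac{13 Y}{3 O}$ ($x{\left(Y,O \right)} = \frac{Y + 25 Y}{\left(-6\right) O} = 26 Y \left(- \frac{1}{6 O}\right) = - \frac{13 Y}{3 O}$)
$\frac{x{\left(49,61 \right)} - 4900}{-4782} = \frac{\left(- \frac{13}{3}\right) 49 \cdot \frac{1}{61} - 4900}{-4782} = \left(\left(- \frac{13}{3}\right) 49 \cdot \frac{1}{61} - 4900\right) \left(- \frac{1}{4782}\right) = \left(- \frac{637}{183} - 4900\right) \left(- \frac{1}{4782}\right) = \left(- \frac{897337}{183}\right) \left(- \frac{1}{4782}\right) = \frac{897337}{875106}$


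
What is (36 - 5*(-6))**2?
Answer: 4356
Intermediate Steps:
(36 - 5*(-6))**2 = (36 + 30)**2 = 66**2 = 4356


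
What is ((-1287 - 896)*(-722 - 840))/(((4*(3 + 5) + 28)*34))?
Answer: 1704923/1020 ≈ 1671.5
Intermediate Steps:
((-1287 - 896)*(-722 - 840))/(((4*(3 + 5) + 28)*34)) = (-2183*(-1562))/(((4*8 + 28)*34)) = 3409846/(((32 + 28)*34)) = 3409846/((60*34)) = 3409846/2040 = 3409846*(1/2040) = 1704923/1020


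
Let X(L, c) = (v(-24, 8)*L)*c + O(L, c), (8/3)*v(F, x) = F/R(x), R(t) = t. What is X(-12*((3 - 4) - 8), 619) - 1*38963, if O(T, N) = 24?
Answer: -228295/2 ≈ -1.1415e+5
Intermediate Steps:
v(F, x) = 3*F/(8*x) (v(F, x) = 3*(F/x)/8 = 3*F/(8*x))
X(L, c) = 24 - 9*L*c/8 (X(L, c) = (((3/8)*(-24)/8)*L)*c + 24 = (((3/8)*(-24)*(⅛))*L)*c + 24 = (-9*L/8)*c + 24 = -9*L*c/8 + 24 = 24 - 9*L*c/8)
X(-12*((3 - 4) - 8), 619) - 1*38963 = (24 - 9/8*(-12*((3 - 4) - 8))*619) - 1*38963 = (24 - 9/8*(-12*(-1 - 8))*619) - 38963 = (24 - 9/8*(-12*(-9))*619) - 38963 = (24 - 9/8*108*619) - 38963 = (24 - 150417/2) - 38963 = -150369/2 - 38963 = -228295/2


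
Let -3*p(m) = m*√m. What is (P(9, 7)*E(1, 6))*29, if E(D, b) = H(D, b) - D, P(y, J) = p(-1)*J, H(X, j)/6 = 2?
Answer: 2233*I/3 ≈ 744.33*I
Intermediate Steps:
p(m) = -m^(3/2)/3 (p(m) = -m*√m/3 = -m^(3/2)/3)
H(X, j) = 12 (H(X, j) = 6*2 = 12)
P(y, J) = I*J/3 (P(y, J) = (-(-1)*I/3)*J = (I/3)*J = I*J/3)
E(D, b) = 12 - D
(P(9, 7)*E(1, 6))*29 = (((⅓)*I*7)*(12 - 1*1))*29 = ((7*I/3)*(12 - 1))*29 = ((7*I/3)*11)*29 = (77*I/3)*29 = 2233*I/3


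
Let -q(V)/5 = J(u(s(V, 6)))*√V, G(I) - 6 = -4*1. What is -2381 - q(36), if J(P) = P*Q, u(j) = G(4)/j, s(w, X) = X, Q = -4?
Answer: -2421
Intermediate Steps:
G(I) = 2 (G(I) = 6 - 4*1 = 6 - 4 = 2)
u(j) = 2/j
J(P) = -4*P (J(P) = P*(-4) = -4*P)
q(V) = 20*√V/3 (q(V) = -5*(-8/6)*√V = -5*(-4*⅓)*√V = -(-20)*√V/3 = 20*√V/3)
-2381 - q(36) = -2381 - 20*√36/3 = -2381 - 20*6/3 = -2381 - 1*40 = -2381 - 40 = -2421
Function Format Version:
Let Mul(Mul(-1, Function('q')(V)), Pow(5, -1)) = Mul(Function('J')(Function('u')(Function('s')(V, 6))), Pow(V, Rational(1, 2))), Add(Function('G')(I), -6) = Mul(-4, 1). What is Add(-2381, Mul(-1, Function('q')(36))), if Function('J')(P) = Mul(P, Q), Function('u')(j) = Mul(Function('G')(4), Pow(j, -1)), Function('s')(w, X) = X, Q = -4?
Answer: -2421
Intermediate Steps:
Function('G')(I) = 2 (Function('G')(I) = Add(6, Mul(-4, 1)) = Add(6, -4) = 2)
Function('u')(j) = Mul(2, Pow(j, -1))
Function('J')(P) = Mul(-4, P) (Function('J')(P) = Mul(P, -4) = Mul(-4, P))
Function('q')(V) = Mul(Rational(20, 3), Pow(V, Rational(1, 2))) (Function('q')(V) = Mul(-5, Mul(Mul(-4, Mul(2, Pow(6, -1))), Pow(V, Rational(1, 2)))) = Mul(-5, Mul(Mul(-4, Mul(2, Rational(1, 6))), Pow(V, Rational(1, 2)))) = Mul(-5, Mul(Mul(-4, Rational(1, 3)), Pow(V, Rational(1, 2)))) = Mul(-5, Mul(Rational(-4, 3), Pow(V, Rational(1, 2)))) = Mul(Rational(20, 3), Pow(V, Rational(1, 2))))
Add(-2381, Mul(-1, Function('q')(36))) = Add(-2381, Mul(-1, Mul(Rational(20, 3), Pow(36, Rational(1, 2))))) = Add(-2381, Mul(-1, Mul(Rational(20, 3), 6))) = Add(-2381, Mul(-1, 40)) = Add(-2381, -40) = -2421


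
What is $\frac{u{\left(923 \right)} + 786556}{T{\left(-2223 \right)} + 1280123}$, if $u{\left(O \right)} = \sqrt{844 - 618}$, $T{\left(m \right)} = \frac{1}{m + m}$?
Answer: $\frac{3497027976}{5691426857} + \frac{4446 \sqrt{226}}{5691426857} \approx 0.61445$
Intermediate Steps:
$T{\left(m \right)} = \frac{1}{2 m}$
$u{\left(O \right)} = \sqrt{226}$
$\frac{u{\left(923 \right)} + 786556}{T{\left(-2223 \right)} + 1280123} = \frac{\sqrt{226} + 786556}{\frac{1}{2 \left(-2223\right)} + 1280123} = \frac{786556 + \sqrt{226}}{\frac{1}{2} \left(- \frac{1}{2223}\right) + 1280123} = \frac{786556 + \sqrt{226}}{- \frac{1}{4446} + 1280123} = \frac{786556 + \sqrt{226}}{\frac{5691426857}{4446}} = \left(786556 + \sqrt{226}\right) \frac{4446}{5691426857} = \frac{3497027976}{5691426857} + \frac{4446 \sqrt{226}}{5691426857}$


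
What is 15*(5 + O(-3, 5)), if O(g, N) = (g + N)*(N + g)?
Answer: 135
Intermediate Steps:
O(g, N) = (N + g)**2 (O(g, N) = (N + g)*(N + g) = (N + g)**2)
15*(5 + O(-3, 5)) = 15*(5 + (5 - 3)**2) = 15*(5 + 2**2) = 15*(5 + 4) = 15*9 = 135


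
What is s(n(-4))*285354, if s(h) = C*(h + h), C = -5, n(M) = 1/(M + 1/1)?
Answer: 951180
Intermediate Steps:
n(M) = 1/(1 + M) (n(M) = 1/(M + 1) = 1/(1 + M))
s(h) = -10*h (s(h) = -5*(h + h) = -10*h)
s(n(-4))*285354 = -10/(1 - 4)*285354 = -10/(-3)*285354 = -10*(-⅓)*285354 = (10/3)*285354 = 951180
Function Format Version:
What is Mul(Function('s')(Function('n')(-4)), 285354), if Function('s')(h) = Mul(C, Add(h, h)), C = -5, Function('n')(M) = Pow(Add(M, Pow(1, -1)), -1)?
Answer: 951180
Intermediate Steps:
Function('n')(M) = Pow(Add(1, M), -1) (Function('n')(M) = Pow(Add(M, 1), -1) = Pow(Add(1, M), -1))
Function('s')(h) = Mul(-10, h) (Function('s')(h) = Mul(-5, Add(h, h)) = Mul(-5, Mul(2, h)) = Mul(-10, h))
Mul(Function('s')(Function('n')(-4)), 285354) = Mul(Mul(-10, Pow(Add(1, -4), -1)), 285354) = Mul(Mul(-10, Pow(-3, -1)), 285354) = Mul(Mul(-10, Rational(-1, 3)), 285354) = Mul(Rational(10, 3), 285354) = 951180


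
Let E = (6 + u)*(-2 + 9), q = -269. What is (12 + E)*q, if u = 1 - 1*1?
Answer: -14526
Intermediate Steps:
u = 0 (u = 1 - 1 = 0)
E = 42 (E = (6 + 0)*(-2 + 9) = 6*7 = 42)
(12 + E)*q = (12 + 42)*(-269) = 54*(-269) = -14526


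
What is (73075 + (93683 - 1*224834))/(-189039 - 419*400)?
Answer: 58076/356639 ≈ 0.16284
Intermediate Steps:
(73075 + (93683 - 1*224834))/(-189039 - 419*400) = (73075 + (93683 - 224834))/(-189039 - 167600) = (73075 - 131151)/(-356639) = -58076*(-1/356639) = 58076/356639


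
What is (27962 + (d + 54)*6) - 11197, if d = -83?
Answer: 16591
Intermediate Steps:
(27962 + (d + 54)*6) - 11197 = (27962 + (-83 + 54)*6) - 11197 = (27962 - 29*6) - 11197 = (27962 - 174) - 11197 = 27788 - 11197 = 16591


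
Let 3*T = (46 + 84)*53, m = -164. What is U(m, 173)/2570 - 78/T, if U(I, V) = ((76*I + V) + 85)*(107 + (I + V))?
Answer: -37523557/68105 ≈ -550.97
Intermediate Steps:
T = 6890/3 (T = ((46 + 84)*53)/3 = (130*53)/3 = (⅓)*6890 = 6890/3 ≈ 2296.7)
U(I, V) = (85 + V + 76*I)*(107 + I + V) (U(I, V) = ((V + 76*I) + 85)*(107 + I + V) = (85 + V + 76*I)*(107 + I + V))
U(m, 173)/2570 - 78/T = (9095 + 173² + 76*(-164)² + 192*173 + 8217*(-164) + 77*(-164)*173)/2570 - 78/6890/3 = (9095 + 29929 + 76*26896 + 33216 - 1347588 - 2184644)*(1/2570) - 78*3/6890 = (9095 + 29929 + 2044096 + 33216 - 1347588 - 2184644)*(1/2570) - 9/265 = -1415896*1/2570 - 9/265 = -707948/1285 - 9/265 = -37523557/68105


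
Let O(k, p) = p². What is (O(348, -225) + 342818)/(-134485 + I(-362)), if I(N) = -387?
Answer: -393443/134872 ≈ -2.9172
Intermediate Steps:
(O(348, -225) + 342818)/(-134485 + I(-362)) = ((-225)² + 342818)/(-134485 - 387) = (50625 + 342818)/(-134872) = 393443*(-1/134872) = -393443/134872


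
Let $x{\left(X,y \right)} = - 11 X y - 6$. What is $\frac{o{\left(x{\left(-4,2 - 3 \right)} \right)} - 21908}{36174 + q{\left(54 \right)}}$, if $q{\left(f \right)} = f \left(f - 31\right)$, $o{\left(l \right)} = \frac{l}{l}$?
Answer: $- \frac{21907}{37416} \approx -0.5855$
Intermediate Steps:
$x{\left(X,y \right)} = -6 - 11 X y$ ($x{\left(X,y \right)} = - 11 X y - 6 = -6 - 11 X y$)
$o{\left(l \right)} = 1$
$q{\left(f \right)} = f \left(-31 + f\right)$
$\frac{o{\left(x{\left(-4,2 - 3 \right)} \right)} - 21908}{36174 + q{\left(54 \right)}} = \frac{1 - 21908}{36174 + 54 \left(-31 + 54\right)} = - \frac{21907}{36174 + 54 \cdot 23} = - \frac{21907}{36174 + 1242} = - \frac{21907}{37416}$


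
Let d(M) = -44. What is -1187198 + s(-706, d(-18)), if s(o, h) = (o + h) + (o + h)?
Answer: -1188698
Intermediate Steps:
s(o, h) = 2*h + 2*o (s(o, h) = (h + o) + (h + o) = 2*h + 2*o)
-1187198 + s(-706, d(-18)) = -1187198 + (2*(-44) + 2*(-706)) = -1187198 + (-88 - 1412) = -1187198 - 1500 = -1188698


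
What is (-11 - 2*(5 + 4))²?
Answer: 841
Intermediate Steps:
(-11 - 2*(5 + 4))² = (-11 - 2*9)² = (-11 - 18)² = (-29)² = 841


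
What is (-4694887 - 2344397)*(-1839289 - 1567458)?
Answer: 23981059649148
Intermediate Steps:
(-4694887 - 2344397)*(-1839289 - 1567458) = -7039284*(-3406747) = 23981059649148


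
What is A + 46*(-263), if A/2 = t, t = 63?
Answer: -11972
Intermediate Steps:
A = 126 (A = 2*63 = 126)
A + 46*(-263) = 126 + 46*(-263) = 126 - 12098 = -11972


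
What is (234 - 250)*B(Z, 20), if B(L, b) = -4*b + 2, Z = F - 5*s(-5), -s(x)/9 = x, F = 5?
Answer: 1248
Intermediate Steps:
s(x) = -9*x
Z = -220 (Z = 5 - (-45)*(-5) = 5 - 5*45 = 5 - 225 = -220)
B(L, b) = 2 - 4*b
(234 - 250)*B(Z, 20) = (234 - 250)*(2 - 4*20) = -16*(2 - 80) = -16*(-78) = 1248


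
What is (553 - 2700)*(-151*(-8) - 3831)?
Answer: 5631581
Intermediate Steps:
(553 - 2700)*(-151*(-8) - 3831) = -2147*(1208 - 3831) = -2147*(-2623) = 5631581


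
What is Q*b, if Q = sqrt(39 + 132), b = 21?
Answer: 63*sqrt(19) ≈ 274.61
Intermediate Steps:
Q = 3*sqrt(19) (Q = sqrt(171) = 3*sqrt(19) ≈ 13.077)
Q*b = (3*sqrt(19))*21 = 63*sqrt(19)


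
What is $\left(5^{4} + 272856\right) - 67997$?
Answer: $205484$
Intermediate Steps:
$\left(5^{4} + 272856\right) - 67997 = \left(625 + 272856\right) - 67997 = 273481 - 67997 = 205484$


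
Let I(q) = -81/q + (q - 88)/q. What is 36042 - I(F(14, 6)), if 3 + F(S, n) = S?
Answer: 396620/11 ≈ 36056.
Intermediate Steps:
F(S, n) = -3 + S
I(q) = -81/q + (-88 + q)/q
36042 - I(F(14, 6)) = 36042 - (-169 + (-3 + 14))/(-3 + 14) = 36042 - (-169 + 11)/11 = 36042 - (-158)/11 = 36042 - 1*(-158/11) = 36042 + 158/11 = 396620/11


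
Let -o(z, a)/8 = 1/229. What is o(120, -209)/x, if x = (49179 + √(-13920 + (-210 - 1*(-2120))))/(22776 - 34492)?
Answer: 158946528/19098489851 - 3232*I*√12010/19098489851 ≈ 0.0083225 - 1.8546e-5*I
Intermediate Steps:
o(z, a) = -8/229
x = -49179/11716 - I*√12010/11716 (x = (49179 + √(-13920 + (-210 + 2120)))/(-11716) = (49179 + √(-13920 + 1910))*(-1/11716) = (49179 + √(-12010))*(-1/11716) = (49179 + I*√12010)*(-1/11716) = -49179/11716 - I*√12010/11716 ≈ -4.1976 - 0.0093539*I)
o(120, -209)/x = -8/(229*(-49179/11716 - I*√12010/11716))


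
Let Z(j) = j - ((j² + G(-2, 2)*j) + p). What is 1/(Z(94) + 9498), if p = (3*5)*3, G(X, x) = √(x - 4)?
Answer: 711/523193 + 94*I*√2/523193 ≈ 0.001359 + 0.00025409*I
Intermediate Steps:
G(X, x) = √(-4 + x)
p = 45 (p = 15*3 = 45)
Z(j) = -45 + j - j² - I*j*√2 (Z(j) = j - ((j² + √(-4 + 2)*j) + 45) = j - ((j² + √(-2)*j) + 45) = j - ((j² + (I*√2)*j) + 45) = j - ((j² + I*j*√2) + 45) = j - (45 + j² + I*j*√2) = j + (-45 - j² - I*j*√2) = -45 + j - j² - I*j*√2)
1/(Z(94) + 9498) = 1/((-45 + 94 - 1*94² - 1*I*94*√2) + 9498) = 1/((-45 + 94 - 1*8836 - 94*I*√2) + 9498) = 1/((-45 + 94 - 8836 - 94*I*√2) + 9498) = 1/((-8787 - 94*I*√2) + 9498) = 1/(711 - 94*I*√2)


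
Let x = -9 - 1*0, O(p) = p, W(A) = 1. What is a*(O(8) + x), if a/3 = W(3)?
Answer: -3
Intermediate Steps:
a = 3 (a = 3*1 = 3)
x = -9 (x = -9 + 0 = -9)
a*(O(8) + x) = 3*(8 - 9) = 3*(-1) = -3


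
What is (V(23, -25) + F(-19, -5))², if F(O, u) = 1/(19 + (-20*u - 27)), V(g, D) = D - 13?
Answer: 12215025/8464 ≈ 1443.2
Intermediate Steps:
V(g, D) = -13 + D
F(O, u) = 1/(-8 - 20*u) (F(O, u) = 1/(19 + (-27 - 20*u)) = 1/(-8 - 20*u))
(V(23, -25) + F(-19, -5))² = ((-13 - 25) - 1/(8 + 20*(-5)))² = (-38 - 1/(8 - 100))² = (-38 - 1/(-92))² = (-38 - 1*(-1/92))² = (-38 + 1/92)² = (-3495/92)² = 12215025/8464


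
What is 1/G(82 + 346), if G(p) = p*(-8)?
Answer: -1/3424 ≈ -0.00029206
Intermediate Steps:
G(p) = -8*p
1/G(82 + 346) = 1/(-8*(82 + 346)) = 1/(-8*428) = 1/(-3424) = -1/3424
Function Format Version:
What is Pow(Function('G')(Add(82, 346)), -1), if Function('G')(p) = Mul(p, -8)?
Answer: Rational(-1, 3424) ≈ -0.00029206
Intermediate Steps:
Function('G')(p) = Mul(-8, p)
Pow(Function('G')(Add(82, 346)), -1) = Pow(Mul(-8, Add(82, 346)), -1) = Pow(Mul(-8, 428), -1) = Pow(-3424, -1) = Rational(-1, 3424)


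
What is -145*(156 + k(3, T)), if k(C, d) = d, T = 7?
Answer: -23635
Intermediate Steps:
-145*(156 + k(3, T)) = -145*(156 + 7) = -145*163 = -23635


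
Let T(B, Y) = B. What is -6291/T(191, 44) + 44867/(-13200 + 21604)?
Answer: -231937/8404 ≈ -27.598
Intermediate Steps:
-6291/T(191, 44) + 44867/(-13200 + 21604) = -6291/191 + 44867/(-13200 + 21604) = -6291*1/191 + 44867/8404 = -6291/191 + 44867*(1/8404) = -6291/191 + 44867/8404 = -231937/8404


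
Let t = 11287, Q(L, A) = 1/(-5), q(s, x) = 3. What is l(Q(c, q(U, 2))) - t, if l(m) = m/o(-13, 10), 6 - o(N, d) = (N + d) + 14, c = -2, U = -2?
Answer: -282174/25 ≈ -11287.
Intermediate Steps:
Q(L, A) = -⅕
o(N, d) = -8 - N - d (o(N, d) = 6 - ((N + d) + 14) = 6 - (14 + N + d) = 6 + (-14 - N - d) = -8 - N - d)
l(m) = -m/5 (l(m) = m/(-8 - 1*(-13) - 1*10) = m/(-8 + 13 - 10) = m/(-5) = m*(-⅕) = -m/5)
l(Q(c, q(U, 2))) - t = -⅕*(-⅕) - 1*11287 = 1/25 - 11287 = -282174/25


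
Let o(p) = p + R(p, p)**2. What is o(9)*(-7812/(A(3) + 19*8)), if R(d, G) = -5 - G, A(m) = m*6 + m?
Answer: -1601460/173 ≈ -9257.0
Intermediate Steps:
A(m) = 7*m (A(m) = 6*m + m = 7*m)
o(p) = p + (-5 - p)**2
o(9)*(-7812/(A(3) + 19*8)) = (9 + (5 + 9)**2)*(-7812/(7*3 + 19*8)) = (9 + 14**2)*(-7812/(21 + 152)) = (9 + 196)*(-7812/173) = 205*(-7812*1/173) = 205*(-7812/173) = -1601460/173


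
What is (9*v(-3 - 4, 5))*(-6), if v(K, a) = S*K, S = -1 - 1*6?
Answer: -2646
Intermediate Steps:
S = -7 (S = -1 - 6 = -7)
v(K, a) = -7*K
(9*v(-3 - 4, 5))*(-6) = (9*(-7*(-3 - 4)))*(-6) = (9*(-7*(-7)))*(-6) = (9*49)*(-6) = 441*(-6) = -2646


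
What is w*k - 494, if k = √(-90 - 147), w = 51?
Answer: -494 + 51*I*√237 ≈ -494.0 + 785.13*I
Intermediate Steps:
k = I*√237 (k = √(-237) = I*√237 ≈ 15.395*I)
w*k - 494 = 51*(I*√237) - 494 = 51*I*√237 - 494 = -494 + 51*I*√237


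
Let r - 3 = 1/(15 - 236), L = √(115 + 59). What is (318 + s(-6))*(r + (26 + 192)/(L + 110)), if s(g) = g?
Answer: 158335104/101371 - 34008*√174/5963 ≈ 1486.7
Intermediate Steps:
L = √174 ≈ 13.191
r = 662/221 (r = 3 + 1/(15 - 236) = 3 + 1/(-221) = 3 - 1/221 = 662/221 ≈ 2.9955)
(318 + s(-6))*(r + (26 + 192)/(L + 110)) = (318 - 6)*(662/221 + (26 + 192)/(√174 + 110)) = 312*(662/221 + 218/(110 + √174)) = 15888/17 + 68016/(110 + √174)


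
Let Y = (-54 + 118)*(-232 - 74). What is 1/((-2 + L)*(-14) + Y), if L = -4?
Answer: -1/19500 ≈ -5.1282e-5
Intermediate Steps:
Y = -19584 (Y = 64*(-306) = -19584)
1/((-2 + L)*(-14) + Y) = 1/((-2 - 4)*(-14) - 19584) = 1/(-6*(-14) - 19584) = 1/(84 - 19584) = 1/(-19500) = -1/19500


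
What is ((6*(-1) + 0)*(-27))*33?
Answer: 5346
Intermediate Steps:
((6*(-1) + 0)*(-27))*33 = ((-6 + 0)*(-27))*33 = -6*(-27)*33 = 162*33 = 5346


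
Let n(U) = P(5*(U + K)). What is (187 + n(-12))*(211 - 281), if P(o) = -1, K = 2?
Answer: -13020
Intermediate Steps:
n(U) = -1
(187 + n(-12))*(211 - 281) = (187 - 1)*(211 - 281) = 186*(-70) = -13020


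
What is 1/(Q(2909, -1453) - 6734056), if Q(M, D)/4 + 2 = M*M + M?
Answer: 1/27126696 ≈ 3.6864e-8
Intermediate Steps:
Q(M, D) = -8 + 4*M + 4*M**2 (Q(M, D) = -8 + 4*(M*M + M) = -8 + 4*(M**2 + M) = -8 + 4*(M + M**2) = -8 + (4*M + 4*M**2) = -8 + 4*M + 4*M**2)
1/(Q(2909, -1453) - 6734056) = 1/((-8 + 4*2909 + 4*2909**2) - 6734056) = 1/((-8 + 11636 + 4*8462281) - 6734056) = 1/((-8 + 11636 + 33849124) - 6734056) = 1/(33860752 - 6734056) = 1/27126696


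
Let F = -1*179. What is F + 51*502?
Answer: 25423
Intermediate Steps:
F = -179
F + 51*502 = -179 + 51*502 = -179 + 25602 = 25423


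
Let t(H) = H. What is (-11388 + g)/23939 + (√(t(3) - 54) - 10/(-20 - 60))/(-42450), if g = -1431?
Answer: -4353356339/8129684400 - I*√51/42450 ≈ -0.53549 - 0.00016823*I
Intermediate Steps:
(-11388 + g)/23939 + (√(t(3) - 54) - 10/(-20 - 60))/(-42450) = (-11388 - 1431)/23939 + (√(3 - 54) - 10/(-20 - 60))/(-42450) = -12819*1/23939 + (√(-51) - 10/(-80))*(-1/42450) = -12819/23939 + (I*√51 - 10*(-1/80))*(-1/42450) = -12819/23939 + (I*√51 + ⅛)*(-1/42450) = -12819/23939 + (⅛ + I*√51)*(-1/42450) = -12819/23939 + (-1/339600 - I*√51/42450) = -4353356339/8129684400 - I*√51/42450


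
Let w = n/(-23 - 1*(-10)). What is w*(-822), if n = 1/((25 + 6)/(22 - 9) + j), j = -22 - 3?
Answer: -137/49 ≈ -2.7959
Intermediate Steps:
j = -25
n = -13/294 (n = 1/((25 + 6)/(22 - 9) - 25) = 1/(31/13 - 25) = 1/(-294/13) = -13/294 ≈ -0.044218)
w = 1/294 (w = -13/(294*(-23 - 1*(-10))) = -13/(294*(-23 + 10)) = -13/294/(-13) = -13/294*(-1/13) = 1/294 ≈ 0.0034014)
w*(-822) = (1/294)*(-822) = -137/49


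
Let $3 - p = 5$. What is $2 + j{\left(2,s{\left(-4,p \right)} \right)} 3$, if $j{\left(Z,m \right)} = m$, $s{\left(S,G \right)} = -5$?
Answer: $-13$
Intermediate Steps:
$p = -2$ ($p = 3 - 5 = -2$)
$2 + j{\left(2,s{\left(-4,p \right)} \right)} 3 = 2 - 15 = -13$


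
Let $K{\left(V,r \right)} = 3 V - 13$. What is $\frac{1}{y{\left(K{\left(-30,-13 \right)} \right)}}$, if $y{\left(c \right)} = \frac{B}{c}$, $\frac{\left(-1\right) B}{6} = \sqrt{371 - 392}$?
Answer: $- \frac{103 i \sqrt{21}}{126} \approx - 3.7461 i$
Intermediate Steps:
$K{\left(V,r \right)} = -13 + 3 V$
$B = - 6 i \sqrt{21}$ ($B = - 6 \sqrt{371 - 392} = - 6 \sqrt{-21} = - 6 i \sqrt{21} \approx - 27.495 i$)
$y{\left(c \right)} = - \frac{6 i \sqrt{21}}{c}$ ($y{\left(c \right)} = \frac{\left(-6\right) i \sqrt{21}}{c} = - \frac{6 i \sqrt{21}}{c}$)
$\frac{1}{y{\left(K{\left(-30,-13 \right)} \right)}} = \frac{1}{\left(-6\right) i \sqrt{21} \frac{1}{-13 + 3 \left(-30\right)}} = \frac{1}{\left(-6\right) i \sqrt{21} \frac{1}{-13 - 90}} = \frac{1}{\left(-6\right) i \sqrt{21} \frac{1}{-103}} = \frac{1}{\left(-6\right) i \sqrt{21} \left(- \frac{1}{103}\right)} = \frac{1}{\frac{6}{103} i \sqrt{21}} = - \frac{103 i \sqrt{21}}{126}$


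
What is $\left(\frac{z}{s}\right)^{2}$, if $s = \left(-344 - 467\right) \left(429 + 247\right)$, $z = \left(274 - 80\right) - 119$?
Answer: $\frac{5625}{300562711696} \approx 1.8715 \cdot 10^{-8}$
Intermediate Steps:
$z = 75$ ($z = 194 - 119 = 75$)
$s = -548236$ ($s = \left(-811\right) 676 = -548236$)
$\left(\frac{z}{s}\right)^{2} = \left(\frac{75}{-548236}\right)^{2} = \left(75 \left(- \frac{1}{548236}\right)\right)^{2} = \left(- \frac{75}{548236}\right)^{2} = \frac{5625}{300562711696}$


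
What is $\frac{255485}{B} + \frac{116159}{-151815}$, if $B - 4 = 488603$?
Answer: $- \frac{5989881746}{24725957235} \approx -0.24225$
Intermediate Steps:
$B = 488607$ ($B = 4 + 488603 = 488607$)
$\frac{255485}{B} + \frac{116159}{-151815} = \frac{255485}{488607} + \frac{116159}{-151815} = 255485 \cdot \frac{1}{488607} + 116159 \left(- \frac{1}{151815}\right) = \frac{255485}{488607} - \frac{116159}{151815} = - \frac{5989881746}{24725957235}$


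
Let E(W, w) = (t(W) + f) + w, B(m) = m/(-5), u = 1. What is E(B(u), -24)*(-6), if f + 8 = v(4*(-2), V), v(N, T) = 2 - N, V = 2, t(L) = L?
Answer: 666/5 ≈ 133.20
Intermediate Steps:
B(m) = -m/5 (B(m) = m*(-⅕) = -m/5)
f = 2 (f = -8 + (2 - 4*(-2)) = -8 + (2 - 1*(-8)) = -8 + (2 + 8) = -8 + 10 = 2)
E(W, w) = 2 + W + w (E(W, w) = (W + 2) + w = (2 + W) + w = 2 + W + w)
E(B(u), -24)*(-6) = (2 - ⅕*1 - 24)*(-6) = (2 - ⅕ - 24)*(-6) = -111/5*(-6) = 666/5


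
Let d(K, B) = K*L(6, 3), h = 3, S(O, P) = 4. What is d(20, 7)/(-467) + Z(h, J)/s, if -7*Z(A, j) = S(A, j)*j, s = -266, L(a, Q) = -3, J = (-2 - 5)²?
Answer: 2074/8873 ≈ 0.23374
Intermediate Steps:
J = 49 (J = (-7)² = 49)
d(K, B) = -3*K (d(K, B) = K*(-3) = -3*K)
Z(A, j) = -4*j/7
d(20, 7)/(-467) + Z(h, J)/s = -3*20/(-467) - 4/7*49/(-266) = -60*(-1/467) - 28*(-1/266) = 60/467 + 2/19 = 2074/8873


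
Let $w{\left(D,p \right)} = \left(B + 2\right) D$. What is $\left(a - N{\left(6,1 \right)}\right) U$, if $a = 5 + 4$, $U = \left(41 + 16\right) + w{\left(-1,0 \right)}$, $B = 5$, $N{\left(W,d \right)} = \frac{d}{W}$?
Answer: $\frac{1325}{3} \approx 441.67$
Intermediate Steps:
$N{\left(W,d \right)} = \frac{d}{W}$
$w{\left(D,p \right)} = 7 D$ ($w{\left(D,p \right)} = \left(5 + 2\right) D = 7 D$)
$U = 50$ ($U = \left(41 + 16\right) + 7 \left(-1\right) = 57 - 7 = 50$)
$a = 9$
$\left(a - N{\left(6,1 \right)}\right) U = \left(9 - 1 \cdot \frac{1}{6}\right) 50 = \left(9 - \frac{1}{6}\right) 50 = \frac{53}{6} \cdot 50 = \frac{1325}{3}$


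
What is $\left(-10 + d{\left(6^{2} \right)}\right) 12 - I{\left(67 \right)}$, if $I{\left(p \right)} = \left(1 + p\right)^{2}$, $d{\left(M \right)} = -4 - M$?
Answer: $-5224$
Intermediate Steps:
$\left(-10 + d{\left(6^{2} \right)}\right) 12 - I{\left(67 \right)} = \left(-10 - 40\right) 12 - \left(1 + 67\right)^{2} = \left(-10 - 40\right) 12 - 68^{2} = \left(-10 - 40\right) 12 - 4624 = \left(-50\right) 12 - 4624 = -600 - 4624 = -5224$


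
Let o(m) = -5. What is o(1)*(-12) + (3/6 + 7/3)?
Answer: 377/6 ≈ 62.833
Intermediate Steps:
o(1)*(-12) + (3/6 + 7/3) = -5*(-12) + (3/6 + 7/3) = 60 + (3*(⅙) + 7*(⅓)) = 60 + (½ + 7/3) = 60 + 17/6 = 377/6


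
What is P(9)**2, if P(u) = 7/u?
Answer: 49/81 ≈ 0.60494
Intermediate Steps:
P(9)**2 = (7/9)**2 = 49/81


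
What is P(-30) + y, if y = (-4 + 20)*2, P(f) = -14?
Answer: 18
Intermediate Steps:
y = 32 (y = 16*2 = 32)
P(-30) + y = -14 + 32 = 18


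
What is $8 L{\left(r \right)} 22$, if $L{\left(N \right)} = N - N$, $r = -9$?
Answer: $0$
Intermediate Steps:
$L{\left(N \right)} = 0$
$8 L{\left(r \right)} 22 = 8 \cdot 0 \cdot 22 = 0 \cdot 22 = 0$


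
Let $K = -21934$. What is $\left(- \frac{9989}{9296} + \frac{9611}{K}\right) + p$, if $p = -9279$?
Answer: $- \frac{135163020717}{14564176} \approx -9280.5$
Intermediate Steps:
$\left(- \frac{9989}{9296} + \frac{9611}{K}\right) + p = \left(- \frac{9989}{9296} + \frac{9611}{-21934}\right) - 9279 = \left(\left(-9989\right) \frac{1}{9296} + 9611 \left(- \frac{1}{21934}\right)\right) - 9279 = \left(- \frac{1427}{1328} - \frac{9611}{21934}\right) - 9279 = - \frac{22031613}{14564176} - 9279 = - \frac{135163020717}{14564176}$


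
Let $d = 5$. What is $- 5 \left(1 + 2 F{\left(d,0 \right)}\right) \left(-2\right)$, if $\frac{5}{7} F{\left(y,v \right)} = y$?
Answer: $150$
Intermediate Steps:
$F{\left(y,v \right)} = \frac{7 y}{5}$
$- 5 \left(1 + 2 F{\left(d,0 \right)}\right) \left(-2\right) = - 5 \left(1 + 2 \cdot \frac{7}{5} \cdot 5\right) \left(-2\right) = - 5 \left(1 + 2 \cdot 7\right) \left(-2\right) = - 5 \left(1 + 14\right) \left(-2\right) = \left(-5\right) 15 \left(-2\right) = \left(-75\right) \left(-2\right) = 150$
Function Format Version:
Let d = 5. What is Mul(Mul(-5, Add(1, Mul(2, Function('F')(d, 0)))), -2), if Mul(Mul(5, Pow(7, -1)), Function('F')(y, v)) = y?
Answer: 150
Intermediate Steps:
Function('F')(y, v) = Mul(Rational(7, 5), y)
Mul(Mul(-5, Add(1, Mul(2, Function('F')(d, 0)))), -2) = Mul(Mul(-5, Add(1, Mul(2, Mul(Rational(7, 5), 5)))), -2) = Mul(Mul(-5, Add(1, Mul(2, 7))), -2) = Mul(Mul(-5, Add(1, 14)), -2) = Mul(Mul(-5, 15), -2) = Mul(-75, -2) = 150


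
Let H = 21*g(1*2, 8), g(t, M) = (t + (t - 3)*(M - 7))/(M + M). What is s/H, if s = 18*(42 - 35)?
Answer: 96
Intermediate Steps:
g(t, M) = (t + (-7 + M)*(-3 + t))/(2*M) (g(t, M) = (t + (-3 + t)*(-7 + M))/((2*M)) = (t + (-7 + M)*(-3 + t))*(1/(2*M)) = (t + (-7 + M)*(-3 + t))/(2*M))
H = 21/16 (H = 21*((1/2)*(21 - 6*2 + 8*(-3 + 1*2))/8) = 21*((1/2)*(1/8)*(21 - 6*2 + 8*(-3 + 2))) = 21*((1/2)*(1/8)*(21 - 12 + 8*(-1))) = 21*((1/2)*(1/8)*(21 - 12 - 8)) = 21*((1/2)*(1/8)*1) = 21*(1/16) = 21/16 ≈ 1.3125)
s = 126 (s = 18*7 = 126)
s/H = 126/(21/16) = 126*(16/21) = 96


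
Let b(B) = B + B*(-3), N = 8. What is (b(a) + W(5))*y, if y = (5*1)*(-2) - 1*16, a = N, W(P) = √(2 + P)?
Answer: 416 - 26*√7 ≈ 347.21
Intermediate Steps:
a = 8
b(B) = -2*B (b(B) = B - 3*B = -2*B)
y = -26 (y = 5*(-2) - 16 = -10 - 16 = -26)
(b(a) + W(5))*y = (-2*8 + √(2 + 5))*(-26) = (-16 + √7)*(-26) = 416 - 26*√7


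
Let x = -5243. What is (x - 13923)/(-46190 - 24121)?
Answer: 19166/70311 ≈ 0.27259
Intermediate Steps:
(x - 13923)/(-46190 - 24121) = (-5243 - 13923)/(-46190 - 24121) = -19166/(-70311) = -19166*(-1/70311) = 19166/70311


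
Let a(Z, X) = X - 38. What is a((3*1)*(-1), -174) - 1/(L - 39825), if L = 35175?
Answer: -985799/4650 ≈ -212.00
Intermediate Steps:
a(Z, X) = -38 + X
a((3*1)*(-1), -174) - 1/(L - 39825) = (-38 - 174) - 1/(35175 - 39825) = -212 - 1/(-4650) = -212 - 1*(-1/4650) = -212 + 1/4650 = -985799/4650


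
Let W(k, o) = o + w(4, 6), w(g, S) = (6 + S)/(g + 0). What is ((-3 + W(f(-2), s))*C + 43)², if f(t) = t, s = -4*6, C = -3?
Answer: 13225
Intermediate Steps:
s = -24
w(g, S) = (6 + S)/g
W(k, o) = 3 + o (W(k, o) = o + (6 + 6)/4 = o + (¼)*12 = o + 3 = 3 + o)
((-3 + W(f(-2), s))*C + 43)² = ((-3 + (3 - 24))*(-3) + 43)² = ((-3 - 21)*(-3) + 43)² = (-24*(-3) + 43)² = (72 + 43)² = 115² = 13225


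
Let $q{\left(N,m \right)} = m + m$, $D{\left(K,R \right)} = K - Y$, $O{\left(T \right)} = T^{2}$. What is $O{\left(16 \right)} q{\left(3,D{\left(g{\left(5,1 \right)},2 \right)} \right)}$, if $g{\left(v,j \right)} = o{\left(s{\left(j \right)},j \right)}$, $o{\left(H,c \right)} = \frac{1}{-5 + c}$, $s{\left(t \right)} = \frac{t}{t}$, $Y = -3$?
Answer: $1408$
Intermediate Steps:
$s{\left(t \right)} = 1$
$g{\left(v,j \right)} = \frac{1}{-5 + j}$
$D{\left(K,R \right)} = 3 + K$ ($D{\left(K,R \right)} = K - -3 = K + 3 = 3 + K$)
$q{\left(N,m \right)} = 2 m$
$O{\left(16 \right)} q{\left(3,D{\left(g{\left(5,1 \right)},2 \right)} \right)} = 16^{2} \cdot 2 \left(3 + \frac{1}{-5 + 1}\right) = 256 \cdot 2 \left(3 + \frac{1}{-4}\right) = 256 \cdot 2 \left(3 - \frac{1}{4}\right) = 256 \cdot 2 \cdot \frac{11}{4} = 256 \cdot \frac{11}{2} = 1408$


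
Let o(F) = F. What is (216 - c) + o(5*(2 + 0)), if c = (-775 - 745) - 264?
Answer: 2010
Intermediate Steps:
c = -1784 (c = -1520 - 264 = -1784)
(216 - c) + o(5*(2 + 0)) = (216 - 1*(-1784)) + 5*(2 + 0) = (216 + 1784) + 5*2 = 2000 + 10 = 2010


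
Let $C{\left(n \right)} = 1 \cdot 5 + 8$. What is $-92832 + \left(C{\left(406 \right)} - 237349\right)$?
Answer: $-330168$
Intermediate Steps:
$C{\left(n \right)} = 13$ ($C{\left(n \right)} = 5 + 8 = 13$)
$-92832 + \left(C{\left(406 \right)} - 237349\right) = -92832 + \left(13 - 237349\right) = -92832 - 237336 = -330168$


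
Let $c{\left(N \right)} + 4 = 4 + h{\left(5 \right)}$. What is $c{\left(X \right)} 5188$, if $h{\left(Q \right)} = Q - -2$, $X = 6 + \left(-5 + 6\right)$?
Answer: $36316$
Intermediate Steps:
$X = 7$ ($X = 6 + 1 = 7$)
$h{\left(Q \right)} = 2 + Q$ ($h{\left(Q \right)} = Q + 2 = 2 + Q$)
$c{\left(N \right)} = 7$ ($c{\left(N \right)} = -4 + \left(4 + \left(2 + 5\right)\right) = -4 + \left(4 + 7\right) = -4 + 11 = 7$)
$c{\left(X \right)} 5188 = 7 \cdot 5188 = 36316$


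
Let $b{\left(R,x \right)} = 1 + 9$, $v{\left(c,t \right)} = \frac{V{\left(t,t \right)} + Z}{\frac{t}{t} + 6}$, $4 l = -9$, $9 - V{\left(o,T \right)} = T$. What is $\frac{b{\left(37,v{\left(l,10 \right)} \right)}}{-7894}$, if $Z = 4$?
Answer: $- \frac{5}{3947} \approx -0.0012668$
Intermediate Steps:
$V{\left(o,T \right)} = 9 - T$
$l = - \frac{9}{4}$ ($l = \frac{1}{4} \left(-9\right) = - \frac{9}{4} \approx -2.25$)
$v{\left(c,t \right)} = \frac{13}{7} - \frac{t}{7}$ ($v{\left(c,t \right)} = \frac{\left(9 - t\right) + 4}{\frac{t}{t} + 6} = \frac{13 - t}{1 + 6} = \frac{13 - t}{7} = \left(13 - t\right) \frac{1}{7} = \frac{13}{7} - \frac{t}{7}$)
$b{\left(R,x \right)} = 10$
$\frac{b{\left(37,v{\left(l,10 \right)} \right)}}{-7894} = \frac{10}{-7894} = 10 \left(- \frac{1}{7894}\right) = - \frac{5}{3947}$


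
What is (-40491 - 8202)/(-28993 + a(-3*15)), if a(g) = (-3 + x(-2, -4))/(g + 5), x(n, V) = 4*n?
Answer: 1947720/1159709 ≈ 1.6795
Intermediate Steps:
a(g) = -11/(5 + g) (a(g) = (-3 + 4*(-2))/(g + 5) = (-3 - 8)/(5 + g) = -11/(5 + g))
(-40491 - 8202)/(-28993 + a(-3*15)) = (-40491 - 8202)/(-28993 - 11/(5 - 3*15)) = -48693/(-28993 - 11/(5 - 45)) = -48693/(-28993 - 11/(-40)) = -48693/(-28993 - 11*(-1/40)) = -48693/(-28993 + 11/40) = -48693/(-1159709/40) = -48693*(-40/1159709) = 1947720/1159709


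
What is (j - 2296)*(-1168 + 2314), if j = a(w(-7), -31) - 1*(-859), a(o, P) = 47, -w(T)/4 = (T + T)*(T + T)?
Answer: -1592940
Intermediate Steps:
w(T) = -16*T² (w(T) = -4*(T + T)*(T + T) = -4*2*T*2*T = -16*T²)
j = 906 (j = 47 - 1*(-859) = 47 + 859 = 906)
(j - 2296)*(-1168 + 2314) = (906 - 2296)*(-1168 + 2314) = -1390*1146 = -1592940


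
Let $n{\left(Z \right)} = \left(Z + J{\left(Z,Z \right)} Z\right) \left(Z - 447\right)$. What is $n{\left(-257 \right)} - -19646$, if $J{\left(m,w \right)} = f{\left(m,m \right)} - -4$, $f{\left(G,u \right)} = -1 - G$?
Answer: $47241854$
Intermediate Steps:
$J{\left(m,w \right)} = 3 - m$ ($J{\left(m,w \right)} = \left(-1 - m\right) - -4 = \left(-1 - m\right) + 4 = 3 - m$)
$n{\left(Z \right)} = \left(-447 + Z\right) \left(Z + Z \left(3 - Z\right)\right)$ ($n{\left(Z \right)} = \left(Z + \left(3 - Z\right) Z\right) \left(Z - 447\right) = \left(Z + Z \left(3 - Z\right)\right) \left(-447 + Z\right) = \left(-447 + Z\right) \left(Z + Z \left(3 - Z\right)\right)$)
$n{\left(-257 \right)} - -19646 = - 257 \left(-1788 - \left(-257\right)^{2} + 451 \left(-257\right)\right) - -19646 = - 257 \left(-1788 - 66049 - 115907\right) + 19646 = \left(-257\right) \left(-183744\right) + 19646 = 47222208 + 19646 = 47241854$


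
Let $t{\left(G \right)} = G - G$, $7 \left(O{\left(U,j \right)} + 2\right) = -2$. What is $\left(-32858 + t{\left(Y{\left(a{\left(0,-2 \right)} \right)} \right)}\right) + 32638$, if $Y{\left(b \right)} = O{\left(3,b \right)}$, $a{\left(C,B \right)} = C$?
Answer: $-220$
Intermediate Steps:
$O{\left(U,j \right)} = - \frac{16}{7}$ ($O{\left(U,j \right)} = -2 + \frac{1}{7} \left(-2\right) = -2 - \frac{2}{7} = - \frac{16}{7}$)
$Y{\left(b \right)} = - \frac{16}{7}$
$t{\left(G \right)} = 0$
$\left(-32858 + t{\left(Y{\left(a{\left(0,-2 \right)} \right)} \right)}\right) + 32638 = \left(-32858 + 0\right) + 32638 = -32858 + 32638 = -220$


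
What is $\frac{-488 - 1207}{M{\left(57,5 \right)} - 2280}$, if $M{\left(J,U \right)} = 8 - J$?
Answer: $\frac{1695}{2329} \approx 0.72778$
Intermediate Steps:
$\frac{-488 - 1207}{M{\left(57,5 \right)} - 2280} = \frac{-488 - 1207}{\left(8 - 57\right) - 2280} = - \frac{1695}{\left(8 - 57\right) - 2280} = - \frac{1695}{-49 - 2280} = - \frac{1695}{-2329} = \left(-1695\right) \left(- \frac{1}{2329}\right) = \frac{1695}{2329}$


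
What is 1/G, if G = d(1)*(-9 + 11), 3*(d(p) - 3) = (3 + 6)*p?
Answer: 1/12 ≈ 0.083333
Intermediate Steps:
d(p) = 3 + 3*p (d(p) = 3 + ((3 + 6)*p)/3 = 3 + (9*p)/3 = 3 + 3*p)
G = 12 (G = (3 + 3*1)*(-9 + 11) = (3 + 3)*2 = 6*2 = 12)
1/G = 1/12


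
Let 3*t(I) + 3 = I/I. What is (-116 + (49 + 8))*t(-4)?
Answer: 118/3 ≈ 39.333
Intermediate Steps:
t(I) = -⅔ (t(I) = -1 + (I/I)/3 = -1 + (⅓)*1 = -1 + ⅓ = -⅔)
(-116 + (49 + 8))*t(-4) = (-116 + (49 + 8))*(-⅔) = (-116 + 57)*(-⅔) = -59*(-⅔) = 118/3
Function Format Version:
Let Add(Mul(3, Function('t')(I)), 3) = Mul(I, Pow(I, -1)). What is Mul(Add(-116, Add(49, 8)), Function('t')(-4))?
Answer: Rational(118, 3) ≈ 39.333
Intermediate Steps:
Function('t')(I) = Rational(-2, 3) (Function('t')(I) = Add(-1, Mul(Rational(1, 3), Mul(I, Pow(I, -1)))) = Add(-1, Mul(Rational(1, 3), 1)) = Add(-1, Rational(1, 3)) = Rational(-2, 3))
Mul(Add(-116, Add(49, 8)), Function('t')(-4)) = Mul(Add(-116, Add(49, 8)), Rational(-2, 3)) = Mul(Add(-116, 57), Rational(-2, 3)) = Mul(-59, Rational(-2, 3)) = Rational(118, 3)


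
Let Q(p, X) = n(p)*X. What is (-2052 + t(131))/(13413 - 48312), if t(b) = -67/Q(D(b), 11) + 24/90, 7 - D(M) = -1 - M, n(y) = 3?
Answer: 112957/1919445 ≈ 0.058849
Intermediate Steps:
D(M) = 8 + M (D(M) = 7 - (-1 - M) = 7 + (1 + M) = 8 + M)
Q(p, X) = 3*X
t(b) = -97/55 (t(b) = -67/(3*11) + 24/90 = -67/33 + 24*(1/90) = -67*1/33 + 4/15 = -67/33 + 4/15 = -97/55)
(-2052 + t(131))/(13413 - 48312) = (-2052 - 97/55)/(13413 - 48312) = -112957/55/(-34899) = -112957/55*(-1/34899) = 112957/1919445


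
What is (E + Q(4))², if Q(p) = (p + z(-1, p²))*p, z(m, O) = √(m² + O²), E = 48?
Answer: 8208 + 512*√257 ≈ 16416.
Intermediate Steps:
z(m, O) = √(O² + m²)
Q(p) = p*(p + √(1 + p⁴)) (Q(p) = (p + √((p²)² + (-1)²))*p = (p + √(p⁴ + 1))*p = (p + √(1 + p⁴))*p = p*(p + √(1 + p⁴)))
(E + Q(4))² = (48 + 4*(4 + √(1 + 4⁴)))² = (48 + 4*(4 + √(1 + 256)))² = (48 + 4*(4 + √257))² = (48 + (16 + 4*√257))² = (64 + 4*√257)²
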